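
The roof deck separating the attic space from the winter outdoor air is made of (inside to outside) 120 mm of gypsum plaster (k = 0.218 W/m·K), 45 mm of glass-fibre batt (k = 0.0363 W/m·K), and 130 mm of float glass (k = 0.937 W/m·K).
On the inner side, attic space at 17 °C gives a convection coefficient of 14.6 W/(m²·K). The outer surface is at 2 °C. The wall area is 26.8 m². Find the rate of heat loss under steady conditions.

Model the wall as resistances in series:
R_inner film = 1/(h_i·A) = 1/(14.6×26.8) = 0.002556 K/W
R_gypsum plaster = L/(kA) = 0.12/(0.218×26.8) = 0.02054 K/W
R_glass-fibre batt = L/(kA) = 0.045/(0.0363×26.8) = 0.04626 K/W
R_float glass = L/(kA) = 0.13/(0.937×26.8) = 0.005177 K/W
R_total = 0.07453 K/W
Q = ΔT / R_total = 15 / 0.07453

Q ≈ 201 W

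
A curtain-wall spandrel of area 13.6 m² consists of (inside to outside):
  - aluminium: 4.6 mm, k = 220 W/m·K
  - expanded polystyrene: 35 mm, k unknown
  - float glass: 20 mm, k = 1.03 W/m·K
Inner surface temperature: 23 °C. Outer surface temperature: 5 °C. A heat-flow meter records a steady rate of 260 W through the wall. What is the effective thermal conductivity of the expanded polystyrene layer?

Treating each layer as a thermal resistance in series:
R_aluminium = L/(kA) = 0.0046/(220×13.6) = 1.537×10^-6 K/W
R_float glass = L/(kA) = 0.02/(1.03×13.6) = 0.001428 K/W
Sum of known resistances R_other = 0.001429 K/W
Total R = ΔT/Q = 18/260 = 0.06923 K/W
R_expanded polystyrene = R_total − R_other = 0.0678 K/W
k = L/(R·A) = 0.035/(0.0678×13.6)

k ≈ 0.038 W/(m·K)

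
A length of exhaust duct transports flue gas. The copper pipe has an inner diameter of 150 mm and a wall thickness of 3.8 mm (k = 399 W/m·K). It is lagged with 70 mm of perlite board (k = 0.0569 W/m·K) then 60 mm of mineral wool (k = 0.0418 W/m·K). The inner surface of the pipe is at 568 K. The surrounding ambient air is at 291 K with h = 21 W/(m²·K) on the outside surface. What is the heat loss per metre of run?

Radial resistances (cylindrical: R_cond = ln(r_o/r_i)/(2πkL), R_conv = 1/(h·2πrL)):
R_copper pipe wall = ln(78.8/75)/(2π×399×1) = 1.971×10^-5 K/W
R_perlite board = ln(148.8/78.8)/(2π×0.0569×1) = 1.778 K/W
R_mineral wool = ln(208.8/148.8)/(2π×0.0418×1) = 1.29 K/W
R_outer film = 1/(h_o·2πr_oL) = 1/(21×2π×0.2088×1) = 0.0363 K/W
R_total = 3.104 K/W
Q = ΔT/R_total = 277/3.104

q′ ≈ 89.2 W/m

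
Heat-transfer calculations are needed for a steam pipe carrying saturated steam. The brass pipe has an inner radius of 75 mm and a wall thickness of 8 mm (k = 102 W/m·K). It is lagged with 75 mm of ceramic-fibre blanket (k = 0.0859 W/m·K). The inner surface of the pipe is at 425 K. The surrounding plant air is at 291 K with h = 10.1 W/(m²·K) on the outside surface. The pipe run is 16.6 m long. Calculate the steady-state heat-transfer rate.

Q ≈ 1720 W

Radial resistances (cylindrical: R_cond = ln(r_o/r_i)/(2πkL), R_conv = 1/(h·2πrL)):
R_brass pipe wall = ln(83/75)/(2π×102×16.6) = 9.527×10^-6 K/W
R_ceramic-fibre blanket = ln(158/83)/(2π×0.0859×16.6) = 0.07185 K/W
R_outer film = 1/(h_o·2πr_oL) = 1/(10.1×2π×0.158×16.6) = 0.006008 K/W
R_total = 0.07787 K/W
Q = ΔT/R_total = 134/0.07787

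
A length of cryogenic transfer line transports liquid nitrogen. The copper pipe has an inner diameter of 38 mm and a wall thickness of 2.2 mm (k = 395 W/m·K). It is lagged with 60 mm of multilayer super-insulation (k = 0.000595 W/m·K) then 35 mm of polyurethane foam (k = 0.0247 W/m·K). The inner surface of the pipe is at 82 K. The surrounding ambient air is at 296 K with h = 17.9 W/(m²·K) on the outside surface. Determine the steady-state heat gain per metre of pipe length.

q′ ≈ 0.592 W/m

Treating each annulus and film as a series resistance:
R_copper pipe wall = ln(21.2/19)/(2π×395×1) = 4.415×10^-5 K/W
R_multilayer super-insulation = ln(81.2/21.2)/(2π×0.000595×1) = 359.2 K/W
R_polyurethane foam = ln(116.2/81.2)/(2π×0.0247×1) = 2.309 K/W
R_outer film = 1/(h_o·2πr_oL) = 1/(17.9×2π×0.1162×1) = 0.07652 K/W
R_total = 361.6 K/W
Q = ΔT/R_total = 214/361.6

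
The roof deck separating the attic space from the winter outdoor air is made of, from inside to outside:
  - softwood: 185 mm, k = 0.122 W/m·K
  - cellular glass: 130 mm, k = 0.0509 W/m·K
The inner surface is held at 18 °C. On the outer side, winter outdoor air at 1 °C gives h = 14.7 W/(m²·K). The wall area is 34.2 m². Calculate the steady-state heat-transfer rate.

Q ≈ 140 W

Treating each layer as a thermal resistance in series:
R_softwood = L/(kA) = 0.185/(0.122×34.2) = 0.04434 K/W
R_cellular glass = L/(kA) = 0.13/(0.0509×34.2) = 0.07468 K/W
R_outer film = 1/(h_o·A) = 1/(14.7×34.2) = 0.001989 K/W
R_total = 0.121 K/W
Q = ΔT / R_total = 17 / 0.121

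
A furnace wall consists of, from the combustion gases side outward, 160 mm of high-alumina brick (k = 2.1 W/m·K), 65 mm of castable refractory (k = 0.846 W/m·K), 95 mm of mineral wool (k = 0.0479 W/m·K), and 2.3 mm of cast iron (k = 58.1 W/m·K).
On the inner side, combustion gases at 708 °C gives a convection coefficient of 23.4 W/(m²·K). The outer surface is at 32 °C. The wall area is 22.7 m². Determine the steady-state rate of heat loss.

Q ≈ 7040 W

Model the wall as resistances in series:
R_inner film = 1/(h_i·A) = 1/(23.4×22.7) = 0.001883 K/W
R_high-alumina brick = L/(kA) = 0.16/(2.1×22.7) = 0.003356 K/W
R_castable refractory = L/(kA) = 0.065/(0.846×22.7) = 0.003385 K/W
R_mineral wool = L/(kA) = 0.095/(0.0479×22.7) = 0.08737 K/W
R_cast iron = L/(kA) = 0.0023/(58.1×22.7) = 1.744×10^-6 K/W
R_total = 0.096 K/W
Q = ΔT / R_total = 676 / 0.096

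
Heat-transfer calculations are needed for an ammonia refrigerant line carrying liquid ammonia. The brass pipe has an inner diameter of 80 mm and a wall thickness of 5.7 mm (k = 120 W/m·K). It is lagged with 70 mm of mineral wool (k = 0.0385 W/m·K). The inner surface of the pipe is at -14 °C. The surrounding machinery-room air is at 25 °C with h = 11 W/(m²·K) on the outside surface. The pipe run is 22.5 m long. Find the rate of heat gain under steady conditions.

Radial resistances (cylindrical: R_cond = ln(r_o/r_i)/(2πkL), R_conv = 1/(h·2πrL)):
R_brass pipe wall = ln(45.7/40)/(2π×120×22.5) = 7.853×10^-6 K/W
R_mineral wool = ln(115.7/45.7)/(2π×0.0385×22.5) = 0.1707 K/W
R_outer film = 1/(h_o·2πr_oL) = 1/(11×2π×0.1157×22.5) = 0.005558 K/W
R_total = 0.1762 K/W
Q = ΔT/R_total = 39/0.1762

Q ≈ 221 W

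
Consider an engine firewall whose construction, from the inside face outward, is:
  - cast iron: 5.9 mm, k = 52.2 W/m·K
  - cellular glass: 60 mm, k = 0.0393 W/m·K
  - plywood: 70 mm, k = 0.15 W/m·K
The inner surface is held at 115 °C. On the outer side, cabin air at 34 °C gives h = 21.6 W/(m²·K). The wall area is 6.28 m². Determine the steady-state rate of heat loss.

Thermal resistances in series:
R_cast iron = L/(kA) = 0.0059/(52.2×6.28) = 1.8×10^-5 K/W
R_cellular glass = L/(kA) = 0.06/(0.0393×6.28) = 0.2431 K/W
R_plywood = L/(kA) = 0.07/(0.15×6.28) = 0.07431 K/W
R_outer film = 1/(h_o·A) = 1/(21.6×6.28) = 0.007372 K/W
R_total = 0.3248 K/W
Q = ΔT / R_total = 81 / 0.3248

Q ≈ 249 W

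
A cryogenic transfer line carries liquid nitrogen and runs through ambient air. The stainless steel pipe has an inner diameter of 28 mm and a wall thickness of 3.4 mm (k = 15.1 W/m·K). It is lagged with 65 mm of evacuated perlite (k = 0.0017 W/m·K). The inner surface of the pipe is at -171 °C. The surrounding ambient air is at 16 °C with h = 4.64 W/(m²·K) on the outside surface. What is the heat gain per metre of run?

q′ ≈ 1.28 W/m

Cylindrical conduction, so R = ln(r₂/r₁)/(2πkL) per layer, in series:
R_stainless steel pipe wall = ln(17.4/14)/(2π×15.1×1) = 0.002292 K/W
R_evacuated perlite = ln(82.4/17.4)/(2π×0.0017×1) = 145.6 K/W
R_outer film = 1/(h_o·2πr_oL) = 1/(4.64×2π×0.0824×1) = 0.4163 K/W
R_total = 146 K/W
Q = ΔT/R_total = 187/146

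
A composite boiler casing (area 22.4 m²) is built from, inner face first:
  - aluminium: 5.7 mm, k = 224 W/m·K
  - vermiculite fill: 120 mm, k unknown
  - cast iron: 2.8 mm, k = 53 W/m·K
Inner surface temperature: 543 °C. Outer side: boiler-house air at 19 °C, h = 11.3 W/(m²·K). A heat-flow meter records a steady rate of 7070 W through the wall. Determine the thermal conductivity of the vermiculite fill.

k ≈ 0.0764 W/(m·K)

Series thermal resistances:
R_aluminium = L/(kA) = 0.0057/(224×22.4) = 1.136×10^-6 K/W
R_cast iron = L/(kA) = 0.0028/(53×22.4) = 2.358×10^-6 K/W
R_outer film = 1/(h_o·A) = 1/(11.3×22.4) = 0.003951 K/W
Sum of known resistances R_other = 0.003954 K/W
Total R = ΔT/Q = 524/7070 = 0.07412 K/W
R_vermiculite fill = R_total − R_other = 0.07016 K/W
k = L/(R·A) = 0.12/(0.07016×22.4)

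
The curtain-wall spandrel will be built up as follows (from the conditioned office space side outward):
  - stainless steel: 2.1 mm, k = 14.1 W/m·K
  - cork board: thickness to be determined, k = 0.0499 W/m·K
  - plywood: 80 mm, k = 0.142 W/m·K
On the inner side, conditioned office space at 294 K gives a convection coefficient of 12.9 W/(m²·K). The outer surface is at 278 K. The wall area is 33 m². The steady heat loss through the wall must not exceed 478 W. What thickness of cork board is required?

L ≈ 23.1 mm

Series thermal resistances:
R_inner film = 1/(h_i·A) = 1/(12.9×33) = 0.002349 K/W
R_stainless steel = L/(kA) = 0.0021/(14.1×33) = 4.513×10^-6 K/W
R_plywood = L/(kA) = 0.08/(0.142×33) = 0.01707 K/W
Sum of the known resistances R_other = 0.01943 K/W
Required total resistance R_tot = ΔT/Q_allow = 16/478 = 0.03347 K/W
R_cork board = R_tot − R_other = 0.01405 K/W
L = R·k·A = 0.01405×0.0499×33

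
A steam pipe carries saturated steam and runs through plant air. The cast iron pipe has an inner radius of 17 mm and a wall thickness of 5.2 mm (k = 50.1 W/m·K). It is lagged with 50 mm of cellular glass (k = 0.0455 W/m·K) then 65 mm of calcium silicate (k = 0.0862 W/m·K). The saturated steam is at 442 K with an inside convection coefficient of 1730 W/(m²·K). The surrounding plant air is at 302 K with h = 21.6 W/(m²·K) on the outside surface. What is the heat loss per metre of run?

q′ ≈ 26.1 W/m

Treating each annulus and film as a series resistance:
R_inner film = 1/(h_i·2πr₁L) = 1/(1730×2π×0.017×1) = 0.005412 K/W
R_cast iron pipe wall = ln(22.2/17)/(2π×50.1×1) = 8.478×10^-4 K/W
R_cellular glass = ln(72.2/22.2)/(2π×0.0455×1) = 4.125 K/W
R_calcium silicate = ln(137.2/72.2)/(2π×0.0862×1) = 1.185 K/W
R_outer film = 1/(h_o·2πr_oL) = 1/(21.6×2π×0.1372×1) = 0.0537 K/W
R_total = 5.371 K/W
Q = ΔT/R_total = 140/5.371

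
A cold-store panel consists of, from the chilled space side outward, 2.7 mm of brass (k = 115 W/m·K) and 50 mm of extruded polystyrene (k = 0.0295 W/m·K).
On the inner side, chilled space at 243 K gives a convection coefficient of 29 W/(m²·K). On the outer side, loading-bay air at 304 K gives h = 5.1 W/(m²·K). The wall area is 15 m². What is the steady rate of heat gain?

Using the resistance-network approach (series):
R_inner film = 1/(h_i·A) = 1/(29×15) = 0.002299 K/W
R_brass = L/(kA) = 0.0027/(115×15) = 1.565×10^-6 K/W
R_extruded polystyrene = L/(kA) = 0.05/(0.0295×15) = 0.113 K/W
R_outer film = 1/(h_o·A) = 1/(5.1×15) = 0.01307 K/W
R_total = 0.1284 K/W
Q = ΔT / R_total = 61 / 0.1284

Q ≈ 475 W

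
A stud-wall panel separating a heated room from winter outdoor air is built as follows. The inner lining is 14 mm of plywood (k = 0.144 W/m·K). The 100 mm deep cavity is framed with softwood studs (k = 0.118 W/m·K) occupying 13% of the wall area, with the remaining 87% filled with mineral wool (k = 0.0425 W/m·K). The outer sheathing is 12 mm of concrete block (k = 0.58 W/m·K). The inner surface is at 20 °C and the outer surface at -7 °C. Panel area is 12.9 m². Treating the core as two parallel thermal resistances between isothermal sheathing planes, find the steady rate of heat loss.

Q ≈ 172 W

Sheathing layers in series; stud and cavity paths in parallel between them.
R_inner = 0.014/(0.144×12.9) = 0.007537 K/W
R_stud  = 0.1/(0.118×0.13×12.9) = 0.5053 K/W
R_cav   = 0.1/(0.0425×0.87×12.9) = 0.2097 K/W
1/R_core = 1/R_stud + 1/R_cav → R_core = 0.1482 K/W
R_outer = 0.012/(0.58×12.9) = 0.001604 K/W
R_total = 0.1573 K/W
Q = ΔT/R_total = 27/0.1573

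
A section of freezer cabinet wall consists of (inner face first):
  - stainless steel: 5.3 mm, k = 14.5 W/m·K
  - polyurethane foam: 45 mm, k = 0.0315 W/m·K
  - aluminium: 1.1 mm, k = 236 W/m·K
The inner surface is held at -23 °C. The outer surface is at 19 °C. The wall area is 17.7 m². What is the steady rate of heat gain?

Series thermal resistances:
R_stainless steel = L/(kA) = 0.0053/(14.5×17.7) = 2.065×10^-5 K/W
R_polyurethane foam = L/(kA) = 0.045/(0.0315×17.7) = 0.08071 K/W
R_aluminium = L/(kA) = 0.0011/(236×17.7) = 2.633×10^-7 K/W
R_total = 0.08073 K/W
Q = ΔT / R_total = 42 / 0.08073

Q ≈ 520 W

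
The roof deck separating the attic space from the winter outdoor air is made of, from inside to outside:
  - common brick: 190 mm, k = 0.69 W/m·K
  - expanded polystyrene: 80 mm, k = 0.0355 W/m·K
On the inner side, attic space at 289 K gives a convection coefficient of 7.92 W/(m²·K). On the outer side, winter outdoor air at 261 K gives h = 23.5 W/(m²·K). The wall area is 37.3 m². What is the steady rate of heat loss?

Treating each layer as a thermal resistance in series:
R_inner film = 1/(h_i·A) = 1/(7.92×37.3) = 0.003385 K/W
R_common brick = L/(kA) = 0.19/(0.69×37.3) = 0.007382 K/W
R_expanded polystyrene = L/(kA) = 0.08/(0.0355×37.3) = 0.06042 K/W
R_outer film = 1/(h_o·A) = 1/(23.5×37.3) = 0.001141 K/W
R_total = 0.07232 K/W
Q = ΔT / R_total = 28 / 0.07232

Q ≈ 387 W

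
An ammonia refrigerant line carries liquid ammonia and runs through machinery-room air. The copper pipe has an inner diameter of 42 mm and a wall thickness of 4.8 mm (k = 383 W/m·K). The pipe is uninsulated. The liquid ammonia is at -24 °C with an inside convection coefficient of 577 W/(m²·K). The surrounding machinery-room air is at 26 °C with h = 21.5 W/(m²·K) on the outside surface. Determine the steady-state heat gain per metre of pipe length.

q′ ≈ 167 W/m

Cylindrical conduction, so R = ln(r₂/r₁)/(2πkL) per layer, in series:
R_inner film = 1/(h_i·2πr₁L) = 1/(577×2π×0.021×1) = 0.01313 K/W
R_copper pipe wall = ln(25.8/21)/(2π×383×1) = 8.554×10^-5 K/W
R_outer film = 1/(h_o·2πr_oL) = 1/(21.5×2π×0.0258×1) = 0.2869 K/W
R_total = 0.3001 K/W
Q = ΔT/R_total = 50/0.3001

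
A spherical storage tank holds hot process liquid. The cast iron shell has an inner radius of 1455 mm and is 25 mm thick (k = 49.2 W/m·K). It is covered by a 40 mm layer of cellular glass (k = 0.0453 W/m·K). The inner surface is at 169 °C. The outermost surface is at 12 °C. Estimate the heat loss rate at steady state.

For a spherical shell R = (1/r₁ − 1/r₂)/(4πk); film R = 1/(h·4πr²). In series:
R_cast iron shell = (1/1.455 − 1/1.48)/(4π×49.2) = 1.878×10^-5 K/W
R_cellular glass = (1/1.48 − 1/1.52)/(4π×0.0453) = 0.03124 K/W
R_total = 0.03125 K/W
Q = ΔT/R_total = 157/0.03125

Q ≈ 5020 W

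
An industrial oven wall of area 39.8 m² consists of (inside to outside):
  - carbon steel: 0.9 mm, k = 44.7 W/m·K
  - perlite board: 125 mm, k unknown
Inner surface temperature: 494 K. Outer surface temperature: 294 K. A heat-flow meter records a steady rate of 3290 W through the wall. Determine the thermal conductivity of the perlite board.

k ≈ 0.0517 W/(m·K)

Model the wall as resistances in series:
R_carbon steel = L/(kA) = 0.0009/(44.7×39.8) = 5.059×10^-7 K/W
Sum of known resistances R_other = 5.059×10^-7 K/W
Total R = ΔT/Q = 200/3290 = 0.06079 K/W
R_perlite board = R_total − R_other = 0.06079 K/W
k = L/(R·A) = 0.125/(0.06079×39.8)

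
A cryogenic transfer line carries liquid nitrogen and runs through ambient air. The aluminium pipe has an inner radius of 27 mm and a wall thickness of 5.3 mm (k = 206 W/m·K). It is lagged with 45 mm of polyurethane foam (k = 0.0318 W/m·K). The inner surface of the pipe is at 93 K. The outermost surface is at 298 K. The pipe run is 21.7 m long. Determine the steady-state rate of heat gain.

Q ≈ 1020 W

Cylindrical conduction, so R = ln(r₂/r₁)/(2πkL) per layer, in series:
R_aluminium pipe wall = ln(32.3/27)/(2π×206×21.7) = 6.381×10^-6 K/W
R_polyurethane foam = ln(77.3/32.3)/(2π×0.0318×21.7) = 0.2013 K/W
R_total = 0.2013 K/W
Q = ΔT/R_total = 205/0.2013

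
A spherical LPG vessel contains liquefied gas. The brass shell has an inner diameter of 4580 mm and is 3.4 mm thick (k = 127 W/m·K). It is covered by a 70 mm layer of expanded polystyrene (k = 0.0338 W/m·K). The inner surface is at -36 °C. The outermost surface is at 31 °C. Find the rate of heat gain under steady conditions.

Spherical conduction: R = (1/r_in − 1/r_out)/(4πk) per layer; series-sum.
R_brass shell = (1/2.29 − 1/2.2934)/(4π×127) = 4.056×10^-7 K/W
R_expanded polystyrene = (1/2.2934 − 1/2.3634)/(4π×0.0338) = 0.03041 K/W
R_total = 0.03041 K/W
Q = ΔT/R_total = 67/0.03041

Q ≈ 2200 W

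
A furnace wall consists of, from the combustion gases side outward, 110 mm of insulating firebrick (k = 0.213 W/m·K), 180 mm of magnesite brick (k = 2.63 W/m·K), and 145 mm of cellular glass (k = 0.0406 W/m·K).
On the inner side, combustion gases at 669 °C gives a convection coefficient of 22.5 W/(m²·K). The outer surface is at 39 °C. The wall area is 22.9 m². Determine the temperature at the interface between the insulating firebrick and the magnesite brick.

T ≈ 585 °C

Model the wall as resistances in series:
R_inner film = 1/(h_i·A) = 1/(22.5×22.9) = 0.001941 K/W
R_insulating firebrick = L/(kA) = 0.11/(0.213×22.9) = 0.02255 K/W
R_magnesite brick = L/(kA) = 0.18/(2.63×22.9) = 0.002989 K/W
R_cellular glass = L/(kA) = 0.145/(0.0406×22.9) = 0.156 K/W
R_total = 0.1834 K/W;  Q = ΔT/R_total = 630/0.1834 = 3434 W
T_interface = T_inner − Q·ΣR(inner→interface) = 669 − 3430×0.02449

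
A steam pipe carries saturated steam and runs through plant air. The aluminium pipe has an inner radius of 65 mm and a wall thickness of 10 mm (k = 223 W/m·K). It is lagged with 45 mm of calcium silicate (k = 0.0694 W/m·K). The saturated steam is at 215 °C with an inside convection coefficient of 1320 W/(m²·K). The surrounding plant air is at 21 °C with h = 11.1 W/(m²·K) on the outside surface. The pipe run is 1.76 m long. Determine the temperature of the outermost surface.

Cylindrical conduction, so R = ln(r₂/r₁)/(2πkL) per layer, in series:
R_inner film = 1/(h_i·2πr₁L) = 1/(1320×2π×0.065×1.76) = 0.001054 K/W
R_aluminium pipe wall = ln(75/65)/(2π×223×1.76) = 5.803×10^-5 K/W
R_calcium silicate = ln(120/75)/(2π×0.0694×1.76) = 0.6124 K/W
R_outer film = 1/(h_o·2πr_oL) = 1/(11.1×2π×0.12×1.76) = 0.06789 K/W
R_total = 0.6814 K/W
Q = ΔT/R_total = 194/0.6814
Q = 285 W
T_interface = T_inner − Q·ΣR(inner→interface) = 215 − 285×0.6135

T ≈ 40.3 °C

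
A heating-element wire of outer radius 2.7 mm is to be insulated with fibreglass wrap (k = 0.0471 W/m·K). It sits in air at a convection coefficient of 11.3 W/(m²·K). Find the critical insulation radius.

For a cylinder r_cr = k/h = 0.0471/11.3
r_cr = 4.17 mm; since the bare radius (2.7 mm) is below r_cr, adding a thin layer of insulation will *increase* heat loss.

r_cr ≈ 4.17 mm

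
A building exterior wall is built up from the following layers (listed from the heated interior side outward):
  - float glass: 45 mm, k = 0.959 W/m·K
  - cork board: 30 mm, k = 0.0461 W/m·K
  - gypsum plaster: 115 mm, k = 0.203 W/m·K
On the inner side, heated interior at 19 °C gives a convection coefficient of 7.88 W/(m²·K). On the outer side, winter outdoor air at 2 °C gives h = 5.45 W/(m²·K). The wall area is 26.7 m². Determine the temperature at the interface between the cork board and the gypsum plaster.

Thermal resistances in series:
R_inner film = 1/(h_i·A) = 1/(7.88×26.7) = 0.004753 K/W
R_float glass = L/(kA) = 0.045/(0.959×26.7) = 0.001757 K/W
R_cork board = L/(kA) = 0.03/(0.0461×26.7) = 0.02437 K/W
R_gypsum plaster = L/(kA) = 0.115/(0.203×26.7) = 0.02122 K/W
R_outer film = 1/(h_o·A) = 1/(5.45×26.7) = 0.006872 K/W
R_total = 0.05897 K/W;  Q = ΔT/R_total = 17/0.05897 = 288.3 W
T_interface = T_inner − Q·ΣR(inner→interface) = 19 − 288×0.03088

T ≈ 10.1 °C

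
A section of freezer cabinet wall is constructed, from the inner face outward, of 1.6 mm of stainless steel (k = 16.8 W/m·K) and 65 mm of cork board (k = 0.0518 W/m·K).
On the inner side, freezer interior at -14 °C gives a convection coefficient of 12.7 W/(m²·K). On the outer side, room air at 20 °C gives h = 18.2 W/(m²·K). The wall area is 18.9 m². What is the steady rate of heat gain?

Series thermal resistances:
R_inner film = 1/(h_i·A) = 1/(12.7×18.9) = 0.004166 K/W
R_stainless steel = L/(kA) = 0.0016/(16.8×18.9) = 5.039×10^-6 K/W
R_cork board = L/(kA) = 0.065/(0.0518×18.9) = 0.06639 K/W
R_outer film = 1/(h_o·A) = 1/(18.2×18.9) = 0.002907 K/W
R_total = 0.07347 K/W
Q = ΔT / R_total = 34 / 0.07347

Q ≈ 463 W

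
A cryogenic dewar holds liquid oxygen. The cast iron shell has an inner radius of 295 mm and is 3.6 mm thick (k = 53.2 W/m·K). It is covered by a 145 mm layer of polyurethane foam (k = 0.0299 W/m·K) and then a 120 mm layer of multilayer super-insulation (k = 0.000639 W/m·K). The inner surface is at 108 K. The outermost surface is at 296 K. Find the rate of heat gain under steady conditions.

For a spherical shell R = (1/r₁ − 1/r₂)/(4πk); film R = 1/(h·4πr²). In series:
R_cast iron shell = (1/0.295 − 1/0.2986)/(4π×53.2) = 6.113×10^-5 K/W
R_polyurethane foam = (1/0.2986 − 1/0.4436)/(4π×0.0299) = 2.913 K/W
R_multilayer super-insulation = (1/0.4436 − 1/0.5636)/(4π×0.000639) = 59.77 K/W
R_total = 62.69 K/W
Q = ΔT/R_total = 188/62.69

Q ≈ 3 W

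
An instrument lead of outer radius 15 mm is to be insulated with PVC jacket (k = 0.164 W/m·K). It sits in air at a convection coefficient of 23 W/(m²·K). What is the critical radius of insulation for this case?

For a cylinder r_cr = k/h = 0.164/23
r_cr = 7.13 mm; since the bare radius (15 mm) is above r_cr, any added insulation will reduce heat loss.

r_cr ≈ 7.13 mm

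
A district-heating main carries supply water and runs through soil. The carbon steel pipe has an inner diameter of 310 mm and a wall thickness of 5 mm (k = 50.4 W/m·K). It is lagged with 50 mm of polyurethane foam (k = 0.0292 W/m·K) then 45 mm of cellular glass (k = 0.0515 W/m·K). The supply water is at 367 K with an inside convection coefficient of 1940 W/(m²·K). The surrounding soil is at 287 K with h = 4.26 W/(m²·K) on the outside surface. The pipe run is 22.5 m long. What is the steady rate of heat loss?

Cylindrical conduction, so R = ln(r₂/r₁)/(2πkL) per layer, in series:
R_inner film = 1/(h_i·2πr₁L) = 1/(1940×2π×0.155×22.5) = 2.352×10^-5 K/W
R_carbon steel pipe wall = ln(160/155)/(2π×50.4×22.5) = 4.456×10^-6 K/W
R_polyurethane foam = ln(210/160)/(2π×0.0292×22.5) = 0.06587 K/W
R_cellular glass = ln(255/210)/(2π×0.0515×22.5) = 0.02667 K/W
R_outer film = 1/(h_o·2πr_oL) = 1/(4.26×2π×0.255×22.5) = 0.006512 K/W
R_total = 0.09908 K/W
Q = ΔT/R_total = 80/0.09908

Q ≈ 807 W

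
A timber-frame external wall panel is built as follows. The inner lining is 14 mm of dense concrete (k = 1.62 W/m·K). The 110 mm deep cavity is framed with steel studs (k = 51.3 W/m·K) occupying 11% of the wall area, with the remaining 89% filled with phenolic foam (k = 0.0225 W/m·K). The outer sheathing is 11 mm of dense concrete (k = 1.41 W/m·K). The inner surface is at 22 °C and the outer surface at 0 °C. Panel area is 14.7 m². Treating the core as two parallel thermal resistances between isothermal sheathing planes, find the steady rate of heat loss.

Sheathing layers in series; stud and cavity paths in parallel between them.
R_inner = 0.014/(1.62×14.7) = 5.879×10^-4 K/W
R_stud  = 0.11/(51.3×0.11×14.7) = 0.001326 K/W
R_cav   = 0.11/(0.0225×0.89×14.7) = 0.3737 K/W
1/R_core = 1/R_stud + 1/R_cav → R_core = 0.001321 K/W
R_outer = 0.011/(1.41×14.7) = 5.307×10^-4 K/W
R_total = 0.00244 K/W
Q = ΔT/R_total = 22/0.00244

Q ≈ 9020 W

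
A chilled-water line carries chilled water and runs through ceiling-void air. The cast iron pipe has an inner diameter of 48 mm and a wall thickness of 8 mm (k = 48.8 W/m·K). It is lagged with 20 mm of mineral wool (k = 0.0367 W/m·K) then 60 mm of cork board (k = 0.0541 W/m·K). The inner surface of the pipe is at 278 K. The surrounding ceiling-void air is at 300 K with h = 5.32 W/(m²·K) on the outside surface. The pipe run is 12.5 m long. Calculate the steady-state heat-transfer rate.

Q ≈ 59.4 W

Treating each annulus and film as a series resistance:
R_cast iron pipe wall = ln(32/24)/(2π×48.8×12.5) = 7.506×10^-5 K/W
R_mineral wool = ln(52/32)/(2π×0.0367×12.5) = 0.1684 K/W
R_cork board = ln(112/52)/(2π×0.0541×12.5) = 0.1806 K/W
R_outer film = 1/(h_o·2πr_oL) = 1/(5.32×2π×0.112×12.5) = 0.02137 K/W
R_total = 0.3705 K/W
Q = ΔT/R_total = 22/0.3705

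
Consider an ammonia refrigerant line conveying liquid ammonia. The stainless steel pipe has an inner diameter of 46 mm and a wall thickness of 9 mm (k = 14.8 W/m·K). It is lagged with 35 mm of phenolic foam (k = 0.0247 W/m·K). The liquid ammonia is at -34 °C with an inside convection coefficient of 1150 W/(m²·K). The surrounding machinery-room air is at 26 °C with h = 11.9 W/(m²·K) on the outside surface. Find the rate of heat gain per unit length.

q′ ≈ 12.1 W/m

Treating each annulus and film as a series resistance:
R_inner film = 1/(h_i·2πr₁L) = 1/(1150×2π×0.023×1) = 0.006017 K/W
R_stainless steel pipe wall = ln(32/23)/(2π×14.8×1) = 0.003551 K/W
R_phenolic foam = ln(67/32)/(2π×0.0247×1) = 4.761 K/W
R_outer film = 1/(h_o·2πr_oL) = 1/(11.9×2π×0.067×1) = 0.1996 K/W
R_total = 4.971 K/W
Q = ΔT/R_total = 60/4.971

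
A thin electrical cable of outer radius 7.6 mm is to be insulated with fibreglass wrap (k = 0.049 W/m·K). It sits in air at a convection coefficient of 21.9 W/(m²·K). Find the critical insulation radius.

r_cr ≈ 2.24 mm

For a cylinder r_cr = k/h = 0.049/21.9
r_cr = 2.24 mm; since the bare radius (7.6 mm) is above r_cr, any added insulation will reduce heat loss.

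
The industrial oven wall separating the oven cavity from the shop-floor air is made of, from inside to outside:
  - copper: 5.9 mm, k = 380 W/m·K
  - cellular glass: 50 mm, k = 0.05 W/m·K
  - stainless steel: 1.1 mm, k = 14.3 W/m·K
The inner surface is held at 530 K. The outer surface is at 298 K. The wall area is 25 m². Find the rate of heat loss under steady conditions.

Q ≈ 5800 W

Thermal resistances in series:
R_copper = L/(kA) = 0.0059/(380×25) = 6.211×10^-7 K/W
R_cellular glass = L/(kA) = 0.05/(0.05×25) = 0.04 K/W
R_stainless steel = L/(kA) = 0.0011/(14.3×25) = 3.077×10^-6 K/W
R_total = 0.04 K/W
Q = ΔT / R_total = 232 / 0.04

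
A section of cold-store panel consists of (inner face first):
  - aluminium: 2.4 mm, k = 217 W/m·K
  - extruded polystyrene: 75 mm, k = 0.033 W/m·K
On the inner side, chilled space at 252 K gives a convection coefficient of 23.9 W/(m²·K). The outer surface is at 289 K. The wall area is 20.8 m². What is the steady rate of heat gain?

Thermal resistances in series:
R_inner film = 1/(h_i·A) = 1/(23.9×20.8) = 0.002012 K/W
R_aluminium = L/(kA) = 0.0024/(217×20.8) = 5.317×10^-7 K/W
R_extruded polystyrene = L/(kA) = 0.075/(0.033×20.8) = 0.1093 K/W
R_total = 0.1113 K/W
Q = ΔT / R_total = 37 / 0.1113

Q ≈ 333 W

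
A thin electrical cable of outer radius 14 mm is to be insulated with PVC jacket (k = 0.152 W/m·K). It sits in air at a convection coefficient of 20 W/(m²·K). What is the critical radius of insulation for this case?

For a cylinder r_cr = k/h = 0.152/20
r_cr = 7.6 mm; since the bare radius (14 mm) is above r_cr, any added insulation will reduce heat loss.

r_cr ≈ 7.6 mm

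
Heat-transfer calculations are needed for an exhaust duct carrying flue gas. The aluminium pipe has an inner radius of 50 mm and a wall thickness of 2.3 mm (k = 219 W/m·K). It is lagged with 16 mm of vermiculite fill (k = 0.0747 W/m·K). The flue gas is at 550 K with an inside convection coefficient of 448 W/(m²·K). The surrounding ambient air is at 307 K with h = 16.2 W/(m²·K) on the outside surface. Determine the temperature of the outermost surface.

T ≈ 356 K

For a radial system each layer contributes R = ln(r_out/r_in)/(2πkL); films add R = 1/(hA).
R_inner film = 1/(h_i·2πr₁L) = 1/(448×2π×0.05×1) = 0.007105 K/W
R_aluminium pipe wall = ln(52.3/50)/(2π×219×1) = 3.268×10^-5 K/W
R_vermiculite fill = ln(68.3/52.3)/(2π×0.0747×1) = 0.5687 K/W
R_outer film = 1/(h_o·2πr_oL) = 1/(16.2×2π×0.0683×1) = 0.1438 K/W
R_total = 0.7197 K/W
Q = ΔT/R_total = 243/0.7197
Q = 338 W/m
T_interface = T_inner − Q·ΣR(inner→interface) = 550 − 338×0.5758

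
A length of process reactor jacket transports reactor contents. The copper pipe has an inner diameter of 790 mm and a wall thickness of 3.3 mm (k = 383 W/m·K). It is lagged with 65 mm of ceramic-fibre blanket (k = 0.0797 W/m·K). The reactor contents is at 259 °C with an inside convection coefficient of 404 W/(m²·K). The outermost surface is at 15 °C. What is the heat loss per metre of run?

Cylindrical conduction, so R = ln(r₂/r₁)/(2πkL) per layer, in series:
R_inner film = 1/(h_i·2πr₁L) = 1/(404×2π×0.395×1) = 9.973×10^-4 K/W
R_copper pipe wall = ln(398.3/395)/(2π×383×1) = 3.457×10^-6 K/W
R_ceramic-fibre blanket = ln(463.3/398.3)/(2π×0.0797×1) = 0.3019 K/W
R_total = 0.3029 K/W
Q = ΔT/R_total = 244/0.3029

q′ ≈ 806 W/m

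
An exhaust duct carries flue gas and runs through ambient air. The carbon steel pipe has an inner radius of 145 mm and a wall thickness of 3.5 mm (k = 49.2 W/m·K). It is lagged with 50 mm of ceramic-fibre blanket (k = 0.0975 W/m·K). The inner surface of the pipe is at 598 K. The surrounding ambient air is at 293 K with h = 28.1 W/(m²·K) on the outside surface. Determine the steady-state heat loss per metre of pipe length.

q′ ≈ 607 W/m

Cylindrical conduction, so R = ln(r₂/r₁)/(2πkL) per layer, in series:
R_carbon steel pipe wall = ln(148.5/145)/(2π×49.2×1) = 7.716×10^-5 K/W
R_ceramic-fibre blanket = ln(198.5/148.5)/(2π×0.0975×1) = 0.4737 K/W
R_outer film = 1/(h_o·2πr_oL) = 1/(28.1×2π×0.1985×1) = 0.02853 K/W
R_total = 0.5023 K/W
Q = ΔT/R_total = 305/0.5023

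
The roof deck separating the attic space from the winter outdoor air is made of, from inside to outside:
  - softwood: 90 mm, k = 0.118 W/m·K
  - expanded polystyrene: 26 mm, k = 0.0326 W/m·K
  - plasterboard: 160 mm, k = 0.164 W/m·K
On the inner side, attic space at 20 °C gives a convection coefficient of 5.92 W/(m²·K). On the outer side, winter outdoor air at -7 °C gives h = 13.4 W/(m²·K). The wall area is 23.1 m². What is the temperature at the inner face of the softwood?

Model the wall as resistances in series:
R_inner film = 1/(h_i·A) = 1/(5.92×23.1) = 0.007313 K/W
R_softwood = L/(kA) = 0.09/(0.118×23.1) = 0.03302 K/W
R_expanded polystyrene = L/(kA) = 0.026/(0.0326×23.1) = 0.03453 K/W
R_plasterboard = L/(kA) = 0.16/(0.164×23.1) = 0.04223 K/W
R_outer film = 1/(h_o·A) = 1/(13.4×23.1) = 0.003231 K/W
R_total = 0.1203 K/W;  Q = ΔT/R_total = 27/0.1203 = 224.4 W
T_interface = T_inner − Q·ΣR(inner→interface) = 20 − 224×0.007313

T ≈ 18.4 °C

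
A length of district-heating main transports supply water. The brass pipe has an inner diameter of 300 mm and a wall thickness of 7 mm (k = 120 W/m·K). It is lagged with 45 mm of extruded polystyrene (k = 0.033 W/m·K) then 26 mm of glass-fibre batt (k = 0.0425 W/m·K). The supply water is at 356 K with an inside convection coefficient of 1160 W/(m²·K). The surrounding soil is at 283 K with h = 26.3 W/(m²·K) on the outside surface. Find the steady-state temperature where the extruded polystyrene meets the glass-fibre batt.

Cylindrical conduction, so R = ln(r₂/r₁)/(2πkL) per layer, in series:
R_inner film = 1/(h_i·2πr₁L) = 1/(1160×2π×0.15×1) = 9.147×10^-4 K/W
R_brass pipe wall = ln(157/150)/(2π×120×1) = 6.049×10^-5 K/W
R_extruded polystyrene = ln(202/157)/(2π×0.033×1) = 1.215 K/W
R_glass-fibre batt = ln(228/202)/(2π×0.0425×1) = 0.4534 K/W
R_outer film = 1/(h_o·2πr_oL) = 1/(26.3×2π×0.228×1) = 0.02654 K/W
R_total = 1.696 K/W
Q = ΔT/R_total = 73/1.696
Q = 43 W/m
T_interface = T_inner − Q·ΣR(inner→interface) = 356 − 43×1.216

T ≈ 304 K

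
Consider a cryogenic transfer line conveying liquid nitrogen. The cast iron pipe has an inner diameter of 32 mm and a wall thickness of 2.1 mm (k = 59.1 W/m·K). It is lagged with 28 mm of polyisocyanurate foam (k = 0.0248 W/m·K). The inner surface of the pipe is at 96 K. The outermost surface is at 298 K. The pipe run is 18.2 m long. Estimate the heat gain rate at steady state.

Cylindrical conduction, so R = ln(r₂/r₁)/(2πkL) per layer, in series:
R_cast iron pipe wall = ln(18.1/16)/(2π×59.1×18.2) = 1.825×10^-5 K/W
R_polyisocyanurate foam = ln(46.1/18.1)/(2π×0.0248×18.2) = 0.3297 K/W
R_total = 0.3297 K/W
Q = ΔT/R_total = 202/0.3297

Q ≈ 613 W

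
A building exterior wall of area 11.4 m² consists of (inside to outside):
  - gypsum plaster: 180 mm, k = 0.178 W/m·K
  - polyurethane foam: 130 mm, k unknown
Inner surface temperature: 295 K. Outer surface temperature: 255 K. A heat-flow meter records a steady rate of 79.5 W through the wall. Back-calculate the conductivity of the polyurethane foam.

Model the wall as resistances in series:
R_gypsum plaster = L/(kA) = 0.18/(0.178×11.4) = 0.0887 K/W
Sum of known resistances R_other = 0.0887 K/W
Total R = ΔT/Q = 40/79.5 = 0.5031 K/W
R_polyurethane foam = R_total − R_other = 0.4144 K/W
k = L/(R·A) = 0.13/(0.4144×11.4)

k ≈ 0.0275 W/(m·K)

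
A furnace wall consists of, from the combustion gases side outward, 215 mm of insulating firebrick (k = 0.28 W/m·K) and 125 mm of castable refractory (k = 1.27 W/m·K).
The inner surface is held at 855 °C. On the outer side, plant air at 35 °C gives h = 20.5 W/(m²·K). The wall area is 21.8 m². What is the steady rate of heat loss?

Series thermal resistances:
R_insulating firebrick = L/(kA) = 0.215/(0.28×21.8) = 0.03522 K/W
R_castable refractory = L/(kA) = 0.125/(1.27×21.8) = 0.004515 K/W
R_outer film = 1/(h_o·A) = 1/(20.5×21.8) = 0.002238 K/W
R_total = 0.04198 K/W
Q = ΔT / R_total = 820 / 0.04198

Q ≈ 19500 W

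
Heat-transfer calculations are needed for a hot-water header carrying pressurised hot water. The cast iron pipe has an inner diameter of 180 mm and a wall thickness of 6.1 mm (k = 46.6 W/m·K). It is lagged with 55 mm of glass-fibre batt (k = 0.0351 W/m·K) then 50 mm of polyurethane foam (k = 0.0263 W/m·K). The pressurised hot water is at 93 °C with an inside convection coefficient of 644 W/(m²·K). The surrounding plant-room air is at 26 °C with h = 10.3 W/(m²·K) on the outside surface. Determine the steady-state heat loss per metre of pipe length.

For a radial system each layer contributes R = ln(r_out/r_in)/(2πkL); films add R = 1/(hA).
R_inner film = 1/(h_i·2πr₁L) = 1/(644×2π×0.09×1) = 0.002746 K/W
R_cast iron pipe wall = ln(96.1/90)/(2π×46.6×1) = 2.24×10^-4 K/W
R_glass-fibre batt = ln(151.1/96.1)/(2π×0.0351×1) = 2.052 K/W
R_polyurethane foam = ln(201.1/151.1)/(2π×0.0263×1) = 1.73 K/W
R_outer film = 1/(h_o·2πr_oL) = 1/(10.3×2π×0.2011×1) = 0.07684 K/W
R_total = 3.862 K/W
Q = ΔT/R_total = 67/3.862

q′ ≈ 17.3 W/m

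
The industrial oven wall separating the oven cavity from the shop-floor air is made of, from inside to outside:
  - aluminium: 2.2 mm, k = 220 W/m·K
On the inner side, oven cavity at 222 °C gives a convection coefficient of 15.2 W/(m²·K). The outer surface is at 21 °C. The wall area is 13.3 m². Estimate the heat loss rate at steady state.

Q ≈ 40600 W

Treating each layer as a thermal resistance in series:
R_inner film = 1/(h_i·A) = 1/(15.2×13.3) = 0.004947 K/W
R_aluminium = L/(kA) = 0.0022/(220×13.3) = 7.519×10^-7 K/W
R_total = 0.004947 K/W
Q = ΔT / R_total = 201 / 0.004947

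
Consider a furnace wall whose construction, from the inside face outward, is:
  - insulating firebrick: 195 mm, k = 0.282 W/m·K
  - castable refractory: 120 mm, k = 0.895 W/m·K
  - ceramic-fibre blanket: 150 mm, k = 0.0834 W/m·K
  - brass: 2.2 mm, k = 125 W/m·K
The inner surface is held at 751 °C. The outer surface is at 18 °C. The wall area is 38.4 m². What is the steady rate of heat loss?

Series thermal resistances:
R_insulating firebrick = L/(kA) = 0.195/(0.282×38.4) = 0.01801 K/W
R_castable refractory = L/(kA) = 0.12/(0.895×38.4) = 0.003492 K/W
R_ceramic-fibre blanket = L/(kA) = 0.15/(0.0834×38.4) = 0.04684 K/W
R_brass = L/(kA) = 0.0022/(125×38.4) = 4.583×10^-7 K/W
R_total = 0.06834 K/W
Q = ΔT / R_total = 733 / 0.06834

Q ≈ 10700 W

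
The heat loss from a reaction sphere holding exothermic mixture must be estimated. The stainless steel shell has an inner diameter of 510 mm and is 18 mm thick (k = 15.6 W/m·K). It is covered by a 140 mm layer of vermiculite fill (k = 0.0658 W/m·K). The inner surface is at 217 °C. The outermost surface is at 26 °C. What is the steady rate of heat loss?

Q ≈ 127 W

Each spherical layer contributes R = (1/r_i − 1/r_o)/(4πk):
R_stainless steel shell = (1/0.255 − 1/0.273)/(4π×15.6) = 0.001319 K/W
R_vermiculite fill = (1/0.273 − 1/0.413)/(4π×0.0658) = 1.502 K/W
R_total = 1.503 K/W
Q = ΔT/R_total = 191/1.503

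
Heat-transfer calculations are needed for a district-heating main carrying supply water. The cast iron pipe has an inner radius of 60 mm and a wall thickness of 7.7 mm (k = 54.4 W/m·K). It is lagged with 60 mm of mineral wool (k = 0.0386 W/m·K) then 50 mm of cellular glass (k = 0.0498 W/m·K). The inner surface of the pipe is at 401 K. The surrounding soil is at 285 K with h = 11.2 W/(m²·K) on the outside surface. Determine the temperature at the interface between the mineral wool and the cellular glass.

T ≈ 320 K

Radial resistances (cylindrical: R_cond = ln(r_o/r_i)/(2πkL), R_conv = 1/(h·2πrL)):
R_cast iron pipe wall = ln(67.7/60)/(2π×54.4×1) = 3.532×10^-4 K/W
R_mineral wool = ln(127.7/67.7)/(2π×0.0386×1) = 2.617 K/W
R_cellular glass = ln(177.7/127.7)/(2π×0.0498×1) = 1.056 K/W
R_outer film = 1/(h_o·2πr_oL) = 1/(11.2×2π×0.1777×1) = 0.07997 K/W
R_total = 3.753 K/W
Q = ΔT/R_total = 116/3.753
Q = 30.9 W/m
T_interface = T_inner − Q·ΣR(inner→interface) = 401 − 30.9×2.617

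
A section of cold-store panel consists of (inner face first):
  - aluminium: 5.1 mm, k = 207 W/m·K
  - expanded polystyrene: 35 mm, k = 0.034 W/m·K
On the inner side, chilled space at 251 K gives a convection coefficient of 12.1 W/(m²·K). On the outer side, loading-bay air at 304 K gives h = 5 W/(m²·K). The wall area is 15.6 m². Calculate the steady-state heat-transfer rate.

Q ≈ 630 W

Treating each layer as a thermal resistance in series:
R_inner film = 1/(h_i·A) = 1/(12.1×15.6) = 0.005298 K/W
R_aluminium = L/(kA) = 0.0051/(207×15.6) = 1.579×10^-6 K/W
R_expanded polystyrene = L/(kA) = 0.035/(0.034×15.6) = 0.06599 K/W
R_outer film = 1/(h_o·A) = 1/(5×15.6) = 0.01282 K/W
R_total = 0.08411 K/W
Q = ΔT / R_total = 53 / 0.08411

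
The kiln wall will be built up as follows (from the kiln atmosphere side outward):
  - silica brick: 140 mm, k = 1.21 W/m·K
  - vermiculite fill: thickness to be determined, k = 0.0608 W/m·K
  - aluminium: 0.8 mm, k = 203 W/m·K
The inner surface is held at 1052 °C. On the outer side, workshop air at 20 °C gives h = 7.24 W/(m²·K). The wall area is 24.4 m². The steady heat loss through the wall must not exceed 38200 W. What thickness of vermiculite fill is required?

Model the wall as resistances in series:
R_silica brick = L/(kA) = 0.14/(1.21×24.4) = 0.004742 K/W
R_aluminium = L/(kA) = 0.0008/(203×24.4) = 1.615×10^-7 K/W
R_outer film = 1/(h_o·A) = 1/(7.24×24.4) = 0.005661 K/W
Sum of the known resistances R_other = 0.0104 K/W
Required total resistance R_tot = ΔT/Q_allow = 1032/38200 = 0.02702 K/W
R_vermiculite fill = R_tot − R_other = 0.01661 K/W
L = R·k·A = 0.01661×0.0608×24.4

L ≈ 24.6 mm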